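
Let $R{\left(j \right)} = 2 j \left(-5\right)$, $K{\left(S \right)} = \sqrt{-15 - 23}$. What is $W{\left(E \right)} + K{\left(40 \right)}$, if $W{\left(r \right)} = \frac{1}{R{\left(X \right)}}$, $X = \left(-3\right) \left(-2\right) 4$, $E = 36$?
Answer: $- \frac{1}{240} + i \sqrt{38} \approx -0.0041667 + 6.1644 i$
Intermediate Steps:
$X = 24$ ($X = 6 \cdot 4 = 24$)
$K{\left(S \right)} = i \sqrt{38}$ ($K{\left(S \right)} = \sqrt{-38} = i \sqrt{38}$)
$R{\left(j \right)} = - 10 j$
$W{\left(r \right)} = - \frac{1}{240}$ ($W{\left(r \right)} = \frac{1}{\left(-10\right) 24} = \frac{1}{-240} = - \frac{1}{240}$)
$W{\left(E \right)} + K{\left(40 \right)} = - \frac{1}{240} + i \sqrt{38}$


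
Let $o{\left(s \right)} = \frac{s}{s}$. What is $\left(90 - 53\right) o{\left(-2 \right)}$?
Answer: $37$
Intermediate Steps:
$o{\left(s \right)} = 1$
$\left(90 - 53\right) o{\left(-2 \right)} = \left(90 - 53\right) 1 = 37 \cdot 1 = 37$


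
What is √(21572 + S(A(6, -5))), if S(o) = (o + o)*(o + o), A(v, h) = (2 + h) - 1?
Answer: 6*√601 ≈ 147.09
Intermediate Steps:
A(v, h) = 1 + h
S(o) = 4*o² (S(o) = (2*o)*(2*o) = 4*o²)
√(21572 + S(A(6, -5))) = √(21572 + 4*(1 - 5)²) = √(21572 + 4*(-4)²) = √(21572 + 4*16) = √(21572 + 64) = √21636 = 6*√601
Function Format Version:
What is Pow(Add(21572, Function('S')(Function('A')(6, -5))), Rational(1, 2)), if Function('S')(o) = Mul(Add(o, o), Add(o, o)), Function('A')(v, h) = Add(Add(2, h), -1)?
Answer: Mul(6, Pow(601, Rational(1, 2))) ≈ 147.09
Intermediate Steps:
Function('A')(v, h) = Add(1, h)
Function('S')(o) = Mul(4, Pow(o, 2)) (Function('S')(o) = Mul(Mul(2, o), Mul(2, o)) = Mul(4, Pow(o, 2)))
Pow(Add(21572, Function('S')(Function('A')(6, -5))), Rational(1, 2)) = Pow(Add(21572, Mul(4, Pow(Add(1, -5), 2))), Rational(1, 2)) = Pow(Add(21572, Mul(4, Pow(-4, 2))), Rational(1, 2)) = Pow(Add(21572, Mul(4, 16)), Rational(1, 2)) = Pow(Add(21572, 64), Rational(1, 2)) = Pow(21636, Rational(1, 2)) = Mul(6, Pow(601, Rational(1, 2)))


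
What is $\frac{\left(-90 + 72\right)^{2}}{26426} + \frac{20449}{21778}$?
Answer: $\frac{273720673}{287752714} \approx 0.95124$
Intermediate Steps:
$\frac{\left(-90 + 72\right)^{2}}{26426} + \frac{20449}{21778} = \left(-18\right)^{2} \cdot \frac{1}{26426} + 20449 \cdot \frac{1}{21778} = 324 \cdot \frac{1}{26426} + \frac{20449}{21778} = \frac{162}{13213} + \frac{20449}{21778} = \frac{273720673}{287752714}$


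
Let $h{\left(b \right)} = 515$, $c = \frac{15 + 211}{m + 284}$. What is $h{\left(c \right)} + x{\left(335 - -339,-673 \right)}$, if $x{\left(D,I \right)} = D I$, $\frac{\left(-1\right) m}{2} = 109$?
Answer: $-453087$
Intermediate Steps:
$m = -218$ ($m = \left(-2\right) 109 = -218$)
$c = \frac{113}{33}$ ($c = \frac{15 + 211}{-218 + 284} = \frac{226}{66} = 226 \cdot \frac{1}{66} = \frac{113}{33} \approx 3.4242$)
$h{\left(c \right)} + x{\left(335 - -339,-673 \right)} = 515 + \left(335 - -339\right) \left(-673\right) = 515 + \left(335 + 339\right) \left(-673\right) = 515 + 674 \left(-673\right) = 515 - 453602 = -453087$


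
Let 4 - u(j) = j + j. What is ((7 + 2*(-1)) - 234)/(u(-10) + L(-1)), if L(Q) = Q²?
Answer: -229/25 ≈ -9.1600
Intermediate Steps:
u(j) = 4 - 2*j (u(j) = 4 - (j + j) = 4 - 2*j)
((7 + 2*(-1)) - 234)/(u(-10) + L(-1)) = ((7 + 2*(-1)) - 234)/((4 - 2*(-10)) + (-1)²) = ((7 - 2) - 234)/((4 + 20) + 1) = (5 - 234)/(24 + 1) = -229/25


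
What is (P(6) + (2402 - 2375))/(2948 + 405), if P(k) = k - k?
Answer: 27/3353 ≈ 0.0080525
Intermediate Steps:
P(k) = 0
(P(6) + (2402 - 2375))/(2948 + 405) = (0 + (2402 - 2375))/(2948 + 405) = (0 + 27)/3353 = 27*(1/3353) = 27/3353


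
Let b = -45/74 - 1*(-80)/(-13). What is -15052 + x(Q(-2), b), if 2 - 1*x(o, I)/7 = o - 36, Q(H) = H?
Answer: -14772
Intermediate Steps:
b = -6505/962 (b = -45*1/74 + 80*(-1/13) = -45/74 - 80/13 = -6505/962 ≈ -6.7620)
x(o, I) = 266 - 7*o (x(o, I) = 14 - 7*(o - 36) = 14 - 7*(-36 + o) = 14 + (252 - 7*o) = 266 - 7*o)
-15052 + x(Q(-2), b) = -15052 + (266 - 7*(-2)) = -15052 + (266 + 14) = -15052 + 280 = -14772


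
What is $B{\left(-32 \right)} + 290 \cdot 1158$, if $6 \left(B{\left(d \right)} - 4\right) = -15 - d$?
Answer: $\frac{2014961}{6} \approx 3.3583 \cdot 10^{5}$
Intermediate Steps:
$B{\left(d \right)} = \frac{3}{2} - \frac{d}{6}$ ($B{\left(d \right)} = 4 + \frac{-15 - d}{6} = 4 - \left(\frac{5}{2} + \frac{d}{6}\right) = \frac{3}{2} - \frac{d}{6}$)
$B{\left(-32 \right)} + 290 \cdot 1158 = \left(\frac{3}{2} - - \frac{16}{3}\right) + 290 \cdot 1158 = \left(\frac{3}{2} + \frac{16}{3}\right) + 335820 = \frac{41}{6} + 335820 = \frac{2014961}{6}$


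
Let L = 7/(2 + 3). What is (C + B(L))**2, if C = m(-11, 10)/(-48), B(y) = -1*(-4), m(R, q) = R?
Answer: 41209/2304 ≈ 17.886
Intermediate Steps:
L = 7/5 ≈ 1.4000
B(y) = 4
C = 11/48 (C = -11/(-48) = -11*(-1/48) = 11/48 ≈ 0.22917)
(C + B(L))**2 = (11/48 + 4)**2 = (203/48)**2 = 41209/2304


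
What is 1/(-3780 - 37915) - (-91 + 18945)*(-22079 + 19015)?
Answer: 2408664111919/41695 ≈ 5.7769e+7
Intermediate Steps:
1/(-3780 - 37915) - (-91 + 18945)*(-22079 + 19015) = 1/(-41695) - 18854*(-3064) = -1/41695 - 1*(-57768656) = -1/41695 + 57768656 = 2408664111919/41695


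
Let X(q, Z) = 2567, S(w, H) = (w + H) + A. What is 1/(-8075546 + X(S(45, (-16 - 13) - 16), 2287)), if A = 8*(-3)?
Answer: -1/8072979 ≈ -1.2387e-7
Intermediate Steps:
A = -24
S(w, H) = -24 + H + w (S(w, H) = (w + H) - 24 = (H + w) - 24 = -24 + H + w)
1/(-8075546 + X(S(45, (-16 - 13) - 16), 2287)) = 1/(-8075546 + 2567) = 1/(-8072979) = -1/8072979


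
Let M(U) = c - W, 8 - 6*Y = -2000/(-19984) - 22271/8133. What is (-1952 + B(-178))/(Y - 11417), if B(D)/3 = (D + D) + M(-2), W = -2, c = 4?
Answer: 45742000851/173935816486 ≈ 0.26298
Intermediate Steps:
Y = 54032395/30474351 (Y = 4/3 - (-2000/(-19984) - 22271/8133)/6 = 4/3 - (-2000*(-1/19984) - 22271*1/8133)/6 = 4/3 - (125/1249 - 22271/8133)/6 = 4/3 - 1/6*(-26799854/10158117) = 4/3 + 13399927/30474351 = 54032395/30474351 ≈ 1.7730)
M(U) = 6 (M(U) = 4 - 1*(-2) = 4 + 2 = 6)
B(D) = 18 + 6*D (B(D) = 3*((D + D) + 6) = 3*(2*D + 6) = 3*(6 + 2*D) = 18 + 6*D)
(-1952 + B(-178))/(Y - 11417) = (-1952 + (18 + 6*(-178)))/(54032395/30474351 - 11417) = (-1952 + (18 - 1068))/(-347871632972/30474351) = (-1952 - 1050)*(-30474351/347871632972) = -3002*(-30474351/347871632972) = 45742000851/173935816486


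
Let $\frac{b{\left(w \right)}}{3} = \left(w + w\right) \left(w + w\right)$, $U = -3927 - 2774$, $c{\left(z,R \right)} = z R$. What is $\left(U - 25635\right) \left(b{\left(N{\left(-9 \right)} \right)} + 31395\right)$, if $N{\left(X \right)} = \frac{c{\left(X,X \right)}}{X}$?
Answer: $-1046619312$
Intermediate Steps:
$c{\left(z,R \right)} = R z$
$U = -6701$
$N{\left(X \right)} = X$ ($N{\left(X \right)} = \frac{X X}{X} = \frac{X^{2}}{X} = X$)
$b{\left(w \right)} = 12 w^{2}$ ($b{\left(w \right)} = 3 \left(w + w\right) \left(w + w\right) = 3 \cdot 2 w 2 w = 3 \cdot 4 w^{2} = 12 w^{2}$)
$\left(U - 25635\right) \left(b{\left(N{\left(-9 \right)} \right)} + 31395\right) = \left(-6701 - 25635\right) \left(12 \left(-9\right)^{2} + 31395\right) = - 32336 \left(12 \cdot 81 + 31395\right) = - 32336 \left(972 + 31395\right) = \left(-32336\right) 32367 = -1046619312$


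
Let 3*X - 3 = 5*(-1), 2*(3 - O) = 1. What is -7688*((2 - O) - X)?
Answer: -3844/3 ≈ -1281.3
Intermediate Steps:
O = 5/2 (O = 3 - ½*1 = 3 - ½ = 5/2 ≈ 2.5000)
X = -⅔ (X = 1 + (5*(-1))/3 = 1 + (⅓)*(-5) = 1 - 5/3 = -⅔ ≈ -0.66667)
-7688*((2 - O) - X) = -7688*((2 - 1*5/2) - 1*(-⅔)) = -7688*((2 - 5/2) + ⅔) = -7688*(-½ + ⅔) = -7688*⅙ = -3844/3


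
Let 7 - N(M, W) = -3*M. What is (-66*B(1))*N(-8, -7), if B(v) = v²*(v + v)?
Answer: 2244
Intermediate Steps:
N(M, W) = 7 + 3*M (N(M, W) = 7 - (-3)*M = 7 + 3*M)
B(v) = 2*v³ (B(v) = v²*(2*v) = 2*v³)
(-66*B(1))*N(-8, -7) = (-132*1³)*(7 + 3*(-8)) = (-132)*(7 - 24) = -66*2*(-17) = -132*(-17) = 2244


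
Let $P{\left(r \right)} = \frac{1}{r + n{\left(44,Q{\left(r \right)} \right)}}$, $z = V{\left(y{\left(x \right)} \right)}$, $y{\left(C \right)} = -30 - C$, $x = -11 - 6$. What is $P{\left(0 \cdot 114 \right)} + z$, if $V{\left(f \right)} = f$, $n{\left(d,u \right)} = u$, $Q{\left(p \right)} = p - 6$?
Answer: $- \frac{79}{6} \approx -13.167$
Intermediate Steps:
$x = -17$
$Q{\left(p \right)} = -6 + p$
$z = -13$ ($z = -30 - -17 = -30 + 17 = -13$)
$P{\left(r \right)} = \frac{1}{-6 + 2 r}$ ($P{\left(r \right)} = \frac{1}{r + \left(-6 + r\right)} = \frac{1}{-6 + 2 r}$)
$P{\left(0 \cdot 114 \right)} + z = \frac{1}{2 \left(-3 + 0 \cdot 114\right)} - 13 = \frac{1}{2 \left(-3 + 0\right)} - 13 = \frac{1}{2 \left(-3\right)} - 13 = \frac{1}{2} \left(- \frac{1}{3}\right) - 13 = - \frac{1}{6} - 13 = - \frac{79}{6}$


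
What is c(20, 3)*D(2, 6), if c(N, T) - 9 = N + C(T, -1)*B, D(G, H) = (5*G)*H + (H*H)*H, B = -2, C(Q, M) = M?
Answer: 8556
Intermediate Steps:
D(G, H) = H**3 + 5*G*H (D(G, H) = 5*G*H + H**2*H = 5*G*H + H**3 = H**3 + 5*G*H)
c(N, T) = 11 + N (c(N, T) = 9 + (N - 1*(-2)) = 9 + (N + 2) = 9 + (2 + N) = 11 + N)
c(20, 3)*D(2, 6) = (11 + 20)*(6*(6**2 + 5*2)) = 31*(6*(36 + 10)) = 31*(6*46) = 31*276 = 8556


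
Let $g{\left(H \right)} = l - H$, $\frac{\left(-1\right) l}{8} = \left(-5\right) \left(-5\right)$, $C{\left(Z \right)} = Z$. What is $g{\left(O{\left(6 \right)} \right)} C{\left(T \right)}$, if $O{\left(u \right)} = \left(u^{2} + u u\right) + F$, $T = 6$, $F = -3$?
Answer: $-1614$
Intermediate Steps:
$l = -200$ ($l = - 8 \left(\left(-5\right) \left(-5\right)\right) = \left(-8\right) 25 = -200$)
$O{\left(u \right)} = -3 + 2 u^{2}$ ($O{\left(u \right)} = \left(u^{2} + u u\right) - 3 = \left(u^{2} + u^{2}\right) - 3 = 2 u^{2} - 3 = -3 + 2 u^{2}$)
$g{\left(H \right)} = -200 - H$
$g{\left(O{\left(6 \right)} \right)} C{\left(T \right)} = \left(-200 - \left(-3 + 2 \cdot 6^{2}\right)\right) 6 = \left(-200 - \left(-3 + 2 \cdot 36\right)\right) 6 = \left(-200 - \left(-3 + 72\right)\right) 6 = \left(-200 - 69\right) 6 = \left(-269\right) 6 = -1614$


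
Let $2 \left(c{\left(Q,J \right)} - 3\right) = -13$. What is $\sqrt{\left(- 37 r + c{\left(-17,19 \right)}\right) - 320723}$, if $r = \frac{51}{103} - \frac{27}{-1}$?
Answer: $\frac{i \sqrt{13653520762}}{206} \approx 567.22 i$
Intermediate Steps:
$c{\left(Q,J \right)} = - \frac{7}{2}$ ($c{\left(Q,J \right)} = 3 + \frac{1}{2} \left(-13\right) = 3 - \frac{13}{2} = - \frac{7}{2}$)
$r = \frac{2832}{103}$ ($r = 51 \cdot \frac{1}{103} - -27 = \frac{51}{103} + 27 = \frac{2832}{103} \approx 27.495$)
$\sqrt{\left(- 37 r + c{\left(-17,19 \right)}\right) - 320723} = \sqrt{\left(\left(-37\right) \frac{2832}{103} - \frac{7}{2}\right) - 320723} = \sqrt{\left(- \frac{104784}{103} - \frac{7}{2}\right) - 320723} = \sqrt{- \frac{210289}{206} - 320723} = \sqrt{- \frac{66279227}{206}} = \frac{i \sqrt{13653520762}}{206}$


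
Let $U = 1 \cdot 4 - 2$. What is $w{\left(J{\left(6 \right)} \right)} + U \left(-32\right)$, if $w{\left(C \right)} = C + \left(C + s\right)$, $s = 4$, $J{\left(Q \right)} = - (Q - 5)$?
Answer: $-62$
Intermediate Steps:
$J{\left(Q \right)} = 5 - Q$ ($J{\left(Q \right)} = - (-5 + Q) = 5 - Q$)
$U = 2$ ($U = 4 - 2 = 2$)
$w{\left(C \right)} = 4 + 2 C$ ($w{\left(C \right)} = C + \left(C + 4\right) = C + \left(4 + C\right) = 4 + 2 C$)
$w{\left(J{\left(6 \right)} \right)} + U \left(-32\right) = \left(4 + 2 \left(5 - 6\right)\right) + 2 \left(-32\right) = \left(4 + 2 \left(5 - 6\right)\right) - 64 = \left(4 + 2 \left(-1\right)\right) - 64 = \left(4 - 2\right) - 64 = 2 - 64 = -62$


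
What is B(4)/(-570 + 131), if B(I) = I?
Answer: -4/439 ≈ -0.0091116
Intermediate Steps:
B(4)/(-570 + 131) = 4/(-570 + 131) = 4/(-439) = -1/439*4 = -4/439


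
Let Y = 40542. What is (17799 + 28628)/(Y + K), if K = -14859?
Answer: 46427/25683 ≈ 1.8077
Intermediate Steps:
(17799 + 28628)/(Y + K) = (17799 + 28628)/(40542 - 14859) = 46427/25683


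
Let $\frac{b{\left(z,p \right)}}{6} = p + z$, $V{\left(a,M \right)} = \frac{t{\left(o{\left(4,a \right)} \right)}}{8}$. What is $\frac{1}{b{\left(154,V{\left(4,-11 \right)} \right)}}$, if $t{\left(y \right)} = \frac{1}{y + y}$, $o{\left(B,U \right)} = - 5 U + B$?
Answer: $\frac{128}{118269} \approx 0.0010823$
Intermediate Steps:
$o{\left(B,U \right)} = B - 5 U$
$t{\left(y \right)} = \frac{1}{2 y}$
$V{\left(a,M \right)} = \frac{1}{16 \left(4 - 5 a\right)}$ ($V{\left(a,M \right)} = \frac{\frac{1}{2} \frac{1}{4 - 5 a}}{8} = \frac{1}{2 \left(4 - 5 a\right)} \frac{1}{8} = \frac{1}{16 \left(4 - 5 a\right)}$)
$b{\left(z,p \right)} = 6 p + 6 z$ ($b{\left(z,p \right)} = 6 \left(p + z\right) = 6 p + 6 z$)
$\frac{1}{b{\left(154,V{\left(4,-11 \right)} \right)}} = \frac{1}{6 \left(- \frac{1}{-64 + 80 \cdot 4}\right) + 6 \cdot 154} = \frac{1}{6 \left(- \frac{1}{-64 + 320}\right) + 924} = \frac{1}{6 \left(- \frac{1}{256}\right) + 924} = \frac{1}{- \frac{3}{128} + 924} = \frac{1}{\frac{118269}{128}} = \frac{128}{118269}$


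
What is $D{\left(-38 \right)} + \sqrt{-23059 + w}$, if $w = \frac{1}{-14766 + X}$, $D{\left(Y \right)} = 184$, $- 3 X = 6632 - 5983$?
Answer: $184 + \frac{2 i \sqrt{11646137119393}}{44947} \approx 184.0 + 151.85 i$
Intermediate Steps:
$X = - \frac{649}{3}$ ($X = - \frac{6632 - 5983}{3} = \left(- \frac{1}{3}\right) 649 = - \frac{649}{3} \approx -216.33$)
$w = - \frac{3}{44947}$ ($w = \frac{1}{-14766 - \frac{649}{3}} = \frac{1}{- \frac{44947}{3}} = - \frac{3}{44947} \approx -6.6745 \cdot 10^{-5}$)
$D{\left(-38 \right)} + \sqrt{-23059 + w} = 184 + \sqrt{-23059 - \frac{3}{44947}} = 184 + \sqrt{- \frac{1036432876}{44947}} = 184 + \frac{2 i \sqrt{11646137119393}}{44947}$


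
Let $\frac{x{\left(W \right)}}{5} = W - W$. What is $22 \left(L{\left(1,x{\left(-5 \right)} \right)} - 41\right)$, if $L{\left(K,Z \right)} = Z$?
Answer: $-902$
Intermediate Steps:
$x{\left(W \right)} = 0$ ($x{\left(W \right)} = 5 \left(W - W\right) = 5 \cdot 0 = 0$)
$22 \left(L{\left(1,x{\left(-5 \right)} \right)} - 41\right) = 22 \left(0 - 41\right) = 22 \left(-41\right) = -902$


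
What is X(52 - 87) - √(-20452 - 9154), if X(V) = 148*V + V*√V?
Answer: -5180 - I*√29606 - 35*I*√35 ≈ -5180.0 - 379.13*I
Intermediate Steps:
X(V) = V^(3/2) + 148*V (X(V) = 148*V + V^(3/2) = V^(3/2) + 148*V)
X(52 - 87) - √(-20452 - 9154) = ((52 - 87)^(3/2) + 148*(52 - 87)) - √(-20452 - 9154) = ((-35)^(3/2) + 148*(-35)) - √(-29606) = (-35*I*√35 - 5180) - I*√29606 = (-5180 - 35*I*√35) - I*√29606 = -5180 - I*√29606 - 35*I*√35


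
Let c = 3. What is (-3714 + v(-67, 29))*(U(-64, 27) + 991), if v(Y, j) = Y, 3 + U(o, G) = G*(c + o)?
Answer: 2491679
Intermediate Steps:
U(o, G) = -3 + G*(3 + o)
(-3714 + v(-67, 29))*(U(-64, 27) + 991) = (-3714 - 67)*((-3 + 3*27 + 27*(-64)) + 991) = -3781*((-3 + 81 - 1728) + 991) = -3781*(-1650 + 991) = -3781*(-659) = 2491679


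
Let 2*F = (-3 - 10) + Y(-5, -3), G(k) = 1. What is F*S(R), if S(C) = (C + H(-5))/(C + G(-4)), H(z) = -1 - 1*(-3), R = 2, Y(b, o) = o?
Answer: -32/3 ≈ -10.667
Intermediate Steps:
H(z) = 2 (H(z) = -1 + 3 = 2)
F = -8 (F = ((-3 - 10) - 3)/2 = (-13 - 3)/2 = (½)*(-16) = -8)
S(C) = (2 + C)/(1 + C) (S(C) = (C + 2)/(C + 1) = (2 + C)/(1 + C))
F*S(R) = -8*(2 + 2)/(1 + 2) = -8*4/3 = -32/3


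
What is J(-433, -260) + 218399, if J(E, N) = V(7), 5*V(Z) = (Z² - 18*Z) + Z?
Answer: 218385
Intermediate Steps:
V(Z) = -17*Z/5 + Z²/5 (V(Z) = ((Z² - 18*Z) + Z)/5 = (Z² - 17*Z)/5 = -17*Z/5 + Z²/5)
J(E, N) = -14 (J(E, N) = (⅕)*7*(-17 + 7) = (⅕)*7*(-10) = -14)
J(-433, -260) + 218399 = -14 + 218399 = 218385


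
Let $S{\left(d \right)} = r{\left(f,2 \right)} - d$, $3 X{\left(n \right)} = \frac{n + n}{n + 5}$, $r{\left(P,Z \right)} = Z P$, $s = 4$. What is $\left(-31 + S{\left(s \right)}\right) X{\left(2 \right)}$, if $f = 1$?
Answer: $- \frac{44}{7} \approx -6.2857$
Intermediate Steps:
$r{\left(P,Z \right)} = P Z$
$X{\left(n \right)} = \frac{2 n}{3 \left(5 + n\right)}$ ($X{\left(n \right)} = \frac{\left(n + n\right) \frac{1}{n + 5}}{3} = \frac{2 n \frac{1}{5 + n}}{3} = \frac{2 n}{3 \left(5 + n\right)}$)
$S{\left(d \right)} = 2 - d$ ($S{\left(d \right)} = 1 \cdot 2 - d = 2 - d$)
$\left(-31 + S{\left(s \right)}\right) X{\left(2 \right)} = \left(-31 + \left(2 - 4\right)\right) \frac{2}{3} \cdot 2 \frac{1}{5 + 2} = \left(-31 + \left(2 - 4\right)\right) \frac{2}{3} \cdot 2 \cdot \frac{1}{7} = \left(-31 - 2\right) \frac{2}{3} \cdot 2 \cdot \frac{1}{7} = \left(-33\right) \frac{4}{21} = - \frac{44}{7}$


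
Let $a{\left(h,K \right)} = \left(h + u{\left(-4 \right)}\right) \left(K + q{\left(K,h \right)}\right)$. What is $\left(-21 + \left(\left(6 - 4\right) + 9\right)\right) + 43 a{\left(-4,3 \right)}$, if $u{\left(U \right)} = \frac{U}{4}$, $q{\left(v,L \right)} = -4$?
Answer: $205$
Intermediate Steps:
$u{\left(U \right)} = \frac{U}{4}$ ($u{\left(U \right)} = U \frac{1}{4} = \frac{U}{4}$)
$a{\left(h,K \right)} = \left(-1 + h\right) \left(-4 + K\right)$ ($a{\left(h,K \right)} = \left(h + \frac{1}{4} \left(-4\right)\right) \left(K - 4\right) = \left(h - 1\right) \left(-4 + K\right) = \left(-1 + h\right) \left(-4 + K\right)$)
$\left(-21 + \left(\left(6 - 4\right) + 9\right)\right) + 43 a{\left(-4,3 \right)} = \left(-21 + \left(\left(6 - 4\right) + 9\right)\right) + 43 \left(4 - 3 - -16 + 3 \left(-4\right)\right) = \left(-21 + \left(2 + 9\right)\right) + 43 \left(4 - 3 + 16 - 12\right) = \left(-21 + 11\right) + 43 \cdot 5 = -10 + 215 = 205$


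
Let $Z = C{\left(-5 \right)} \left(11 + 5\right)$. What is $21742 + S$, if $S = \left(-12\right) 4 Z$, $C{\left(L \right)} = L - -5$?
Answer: $21742$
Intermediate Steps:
$C{\left(L \right)} = 5 + L$ ($C{\left(L \right)} = L + 5 = 5 + L$)
$Z = 0$ ($Z = \left(5 - 5\right) \left(11 + 5\right) = 0 \cdot 16 = 0$)
$S = 0$ ($S = \left(-12\right) 4 \cdot 0 = \left(-48\right) 0 = 0$)
$21742 + S = 21742 + 0 = 21742$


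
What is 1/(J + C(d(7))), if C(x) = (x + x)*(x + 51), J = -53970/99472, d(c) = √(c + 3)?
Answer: -9626253592/51284816828323 + 252314308992*√10/256424084141615 ≈ 0.0029239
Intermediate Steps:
d(c) = √(3 + c)
J = -26985/49736 (J = -53970*1/99472 = -26985/49736 ≈ -0.54256)
C(x) = 2*x*(51 + x) (C(x) = (2*x)*(51 + x) = 2*x*(51 + x))
1/(J + C(d(7))) = 1/(-26985/49736 + 2*√(3 + 7)*(51 + √(3 + 7))) = 1/(-26985/49736 + 2*√10*(51 + √10))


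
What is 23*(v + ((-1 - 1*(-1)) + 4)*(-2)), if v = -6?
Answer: -322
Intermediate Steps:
23*(v + ((-1 - 1*(-1)) + 4)*(-2)) = 23*(-6 + ((-1 - 1*(-1)) + 4)*(-2)) = 23*(-6 + ((-1 + 1) + 4)*(-2)) = 23*(-6 + (0 + 4)*(-2)) = 23*(-6 + 4*(-2)) = 23*(-6 - 8) = 23*(-14) = -322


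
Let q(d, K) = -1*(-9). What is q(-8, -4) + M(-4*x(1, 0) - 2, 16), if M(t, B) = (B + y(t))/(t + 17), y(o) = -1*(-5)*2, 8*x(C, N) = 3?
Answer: 295/27 ≈ 10.926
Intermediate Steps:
x(C, N) = 3/8 (x(C, N) = (⅛)*3 = 3/8)
q(d, K) = 9
y(o) = 10 (y(o) = 5*2 = 10)
M(t, B) = (10 + B)/(17 + t) (M(t, B) = (B + 10)/(t + 17) = (10 + B)/(17 + t))
q(-8, -4) + M(-4*x(1, 0) - 2, 16) = 9 + (10 + 16)/(17 + (-4*3/8 - 2)) = 9 + 26/(17 + (-3/2 - 2)) = 9 + 26/(17 - 7/2) = 9 + 26/(27/2) = 9 + (2/27)*26 = 9 + 52/27 = 295/27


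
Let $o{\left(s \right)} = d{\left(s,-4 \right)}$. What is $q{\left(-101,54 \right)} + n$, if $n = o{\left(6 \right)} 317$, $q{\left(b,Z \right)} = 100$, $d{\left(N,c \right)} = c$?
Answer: $-1168$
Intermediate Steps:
$o{\left(s \right)} = -4$
$n = -1268$ ($n = \left(-4\right) 317 = -1268$)
$q{\left(-101,54 \right)} + n = 100 - 1268 = -1168$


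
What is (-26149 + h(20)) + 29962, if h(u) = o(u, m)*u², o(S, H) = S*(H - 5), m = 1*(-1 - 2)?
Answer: -60187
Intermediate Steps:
m = -3 (m = 1*(-3) = -3)
o(S, H) = S*(-5 + H)
h(u) = -8*u³ (h(u) = (u*(-5 - 3))*u² = (u*(-8))*u² = (-8*u)*u² = -8*u³)
(-26149 + h(20)) + 29962 = (-26149 - 8*20³) + 29962 = (-26149 - 8*8000) + 29962 = (-26149 - 64000) + 29962 = -90149 + 29962 = -60187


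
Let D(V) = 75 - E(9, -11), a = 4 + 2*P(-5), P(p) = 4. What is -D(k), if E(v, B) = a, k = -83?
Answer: -63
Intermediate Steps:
a = 12 (a = 4 + 2*4 = 4 + 8 = 12)
E(v, B) = 12
D(V) = 63 (D(V) = 75 - 1*12 = 75 - 12 = 63)
-D(k) = -1*63 = -63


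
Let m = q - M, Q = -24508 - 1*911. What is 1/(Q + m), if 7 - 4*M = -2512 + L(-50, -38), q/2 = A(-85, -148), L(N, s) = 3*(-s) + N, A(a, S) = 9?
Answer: -4/104059 ≈ -3.8440e-5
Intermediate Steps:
L(N, s) = N - 3*s (L(N, s) = -3*s + N = N - 3*s)
q = 18 (q = 2*9 = 18)
Q = -25419 (Q = -24508 - 911 = -25419)
M = 2455/4 (M = 7/4 - (-2512 + (-50 - 3*(-38)))/4 = 7/4 - (-2512 + (-50 + 114))/4 = 7/4 - (-2512 + 64)/4 = 7/4 - 1/4*(-2448) = 7/4 + 612 = 2455/4 ≈ 613.75)
m = -2383/4 (m = 18 - 1*2455/4 = 18 - 2455/4 = -2383/4 ≈ -595.75)
1/(Q + m) = 1/(-25419 - 2383/4) = 1/(-104059/4) = -4/104059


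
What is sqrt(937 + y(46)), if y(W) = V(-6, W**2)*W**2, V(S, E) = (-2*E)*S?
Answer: sqrt(53730409) ≈ 7330.1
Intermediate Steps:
V(S, E) = -2*E*S
y(W) = 12*W**4 (y(W) = (-2*W**2*(-6))*W**2 = (12*W**2)*W**2 = 12*W**4)
sqrt(937 + y(46)) = sqrt(937 + 12*46**4) = sqrt(937 + 12*4477456) = sqrt(937 + 53729472) = sqrt(53730409)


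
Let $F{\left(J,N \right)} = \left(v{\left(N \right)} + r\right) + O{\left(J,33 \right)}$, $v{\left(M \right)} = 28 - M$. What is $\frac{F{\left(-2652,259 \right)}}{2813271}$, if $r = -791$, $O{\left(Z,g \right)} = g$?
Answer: $- \frac{989}{2813271} \approx -0.00035155$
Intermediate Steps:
$F{\left(J,N \right)} = -730 - N$ ($F{\left(J,N \right)} = \left(\left(28 - N\right) - 791\right) + 33 = \left(-763 - N\right) + 33 = -730 - N$)
$\frac{F{\left(-2652,259 \right)}}{2813271} = \frac{-730 - 259}{2813271} = \left(-730 - 259\right) \frac{1}{2813271} = \left(-989\right) \frac{1}{2813271} = - \frac{989}{2813271}$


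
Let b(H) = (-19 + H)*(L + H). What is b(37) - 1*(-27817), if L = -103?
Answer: 26629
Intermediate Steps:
b(H) = (-103 + H)*(-19 + H) (b(H) = (-19 + H)*(-103 + H) = (-103 + H)*(-19 + H))
b(37) - 1*(-27817) = (1957 + 37² - 122*37) - 1*(-27817) = (1957 + 1369 - 4514) + 27817 = -1188 + 27817 = 26629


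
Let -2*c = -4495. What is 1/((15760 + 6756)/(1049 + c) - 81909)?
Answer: -6593/539981005 ≈ -1.2210e-5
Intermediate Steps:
c = 4495/2 (c = -1/2*(-4495) = 4495/2 ≈ 2247.5)
1/((15760 + 6756)/(1049 + c) - 81909) = 1/((15760 + 6756)/(1049 + 4495/2) - 81909) = 1/(22516/(6593/2) - 81909) = 1/(22516*(2/6593) - 81909) = 1/(45032/6593 - 81909) = 1/(-539981005/6593) = -6593/539981005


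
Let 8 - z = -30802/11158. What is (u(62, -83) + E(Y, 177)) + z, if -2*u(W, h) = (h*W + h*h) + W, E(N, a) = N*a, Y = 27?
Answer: 43374053/11158 ≈ 3887.3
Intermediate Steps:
u(W, h) = -W/2 - h**2/2 - W*h/2 (u(W, h) = -((h*W + h*h) + W)/2 = -((W*h + h**2) + W)/2 = -((h**2 + W*h) + W)/2 = -(W + h**2 + W*h)/2 = -W/2 - h**2/2 - W*h/2)
z = 60033/5579 (z = 8 - (-30802)/11158 = 8 - 1*(-15401/5579) = 8 + 15401/5579 = 60033/5579 ≈ 10.761)
(u(62, -83) + E(Y, 177)) + z = ((-1/2*62 - 1/2*(-83)**2 - 1/2*62*(-83)) + 27*177) + 60033/5579 = ((-31 - 1/2*6889 + 2573) + 4779) + 60033/5579 = ((-31 - 6889/2 + 2573) + 4779) + 60033/5579 = (-1805/2 + 4779) + 60033/5579 = 7753/2 + 60033/5579 = 43374053/11158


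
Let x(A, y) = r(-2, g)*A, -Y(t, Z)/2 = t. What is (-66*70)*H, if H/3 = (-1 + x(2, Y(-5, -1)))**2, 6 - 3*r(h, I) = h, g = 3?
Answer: -260260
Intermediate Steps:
r(h, I) = 2 - h/3
Y(t, Z) = -2*t
x(A, y) = 8*A/3 (x(A, y) = (2 - 1/3*(-2))*A = (2 + 2/3)*A = 8*A/3)
H = 169/3 (H = 3*(-1 + (8/3)*2)**2 = 3*(-1 + 16/3)**2 = 3*(13/3)**2 = 3*(169/9) = 169/3 ≈ 56.333)
(-66*70)*H = -66*70*(169/3) = -4620*169/3 = -260260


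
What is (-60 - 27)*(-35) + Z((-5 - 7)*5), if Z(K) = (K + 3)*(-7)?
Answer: 3444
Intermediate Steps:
Z(K) = -21 - 7*K (Z(K) = (3 + K)*(-7) = -21 - 7*K)
(-60 - 27)*(-35) + Z((-5 - 7)*5) = (-60 - 27)*(-35) + (-21 - 7*(-5 - 7)*5) = -87*(-35) + (-21 - (-84)*5) = 3045 + (-21 - 7*(-60)) = 3045 + (-21 + 420) = 3045 + 399 = 3444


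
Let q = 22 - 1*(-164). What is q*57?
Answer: 10602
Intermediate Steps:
q = 186 (q = 22 + 164 = 186)
q*57 = 186*57 = 10602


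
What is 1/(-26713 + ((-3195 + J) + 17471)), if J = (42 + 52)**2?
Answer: -1/3601 ≈ -0.00027770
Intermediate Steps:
J = 8836 (J = 94**2 = 8836)
1/(-26713 + ((-3195 + J) + 17471)) = 1/(-26713 + ((-3195 + 8836) + 17471)) = 1/(-26713 + (5641 + 17471)) = 1/(-26713 + 23112) = 1/(-3601) = -1/3601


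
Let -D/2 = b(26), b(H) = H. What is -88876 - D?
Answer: -88824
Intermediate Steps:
D = -52 (D = -2*26 = -52)
-88876 - D = -88876 - 1*(-52) = -88876 + 52 = -88824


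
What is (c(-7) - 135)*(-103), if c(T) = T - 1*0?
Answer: 14626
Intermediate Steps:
c(T) = T (c(T) = T + 0 = T)
(c(-7) - 135)*(-103) = (-7 - 135)*(-103) = -142*(-103) = 14626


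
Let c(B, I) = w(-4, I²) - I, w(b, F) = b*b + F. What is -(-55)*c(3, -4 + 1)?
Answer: 1540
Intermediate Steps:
w(b, F) = F + b² (w(b, F) = b² + F = F + b²)
c(B, I) = 16 + I² - I (c(B, I) = (I² + (-4)²) - I = (I² + 16) - I = (16 + I²) - I = 16 + I² - I)
-(-55)*c(3, -4 + 1) = -(-55)*(16 + (-4 + 1)² - (-4 + 1)) = -(-55)*(16 + (-3)² - 1*(-3)) = -(-55)*(16 + 9 + 3) = -(-55)*28 = -11*(-140) = 1540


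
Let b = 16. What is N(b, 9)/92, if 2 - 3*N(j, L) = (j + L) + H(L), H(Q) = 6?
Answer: -29/276 ≈ -0.10507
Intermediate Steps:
N(j, L) = -4/3 - L/3 - j/3 (N(j, L) = ⅔ - ((j + L) + 6)/3 = ⅔ - ((L + j) + 6)/3 = ⅔ - (6 + L + j)/3 = ⅔ + (-2 - L/3 - j/3) = -4/3 - L/3 - j/3)
N(b, 9)/92 = (-4/3 - ⅓*9 - ⅓*16)/92 = (-4/3 - 3 - 16/3)*(1/92) = -29/3*1/92 = -29/276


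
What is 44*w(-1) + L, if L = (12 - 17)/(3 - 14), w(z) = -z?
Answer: 489/11 ≈ 44.455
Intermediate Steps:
L = 5/11 (L = -5/(-11) = -5*(-1/11) = 5/11 ≈ 0.45455)
44*w(-1) + L = 44*(-1*(-1)) + 5/11 = 44*1 + 5/11 = 44 + 5/11 = 489/11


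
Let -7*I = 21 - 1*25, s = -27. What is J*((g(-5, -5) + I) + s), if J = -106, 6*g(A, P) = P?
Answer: 60685/21 ≈ 2889.8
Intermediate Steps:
g(A, P) = P/6
I = 4/7 (I = -(21 - 1*25)/7 = -(21 - 25)/7 = -1/7*(-4) = 4/7 ≈ 0.57143)
J*((g(-5, -5) + I) + s) = -106*(((1/6)*(-5) + 4/7) - 27) = -106*((-5/6 + 4/7) - 27) = -106*(-11/42 - 27) = -106*(-1145/42) = 60685/21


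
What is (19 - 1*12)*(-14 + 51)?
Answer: 259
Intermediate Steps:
(19 - 1*12)*(-14 + 51) = (19 - 12)*37 = 7*37 = 259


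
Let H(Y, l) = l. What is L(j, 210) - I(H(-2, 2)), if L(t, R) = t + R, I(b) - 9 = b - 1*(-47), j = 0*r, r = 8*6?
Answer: 152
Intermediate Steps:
r = 48
j = 0 (j = 0*48 = 0)
I(b) = 56 + b (I(b) = 9 + (b - 1*(-47)) = 9 + (b + 47) = 9 + (47 + b) = 56 + b)
L(t, R) = R + t
L(j, 210) - I(H(-2, 2)) = (210 + 0) - (56 + 2) = 210 - 1*58 = 210 - 58 = 152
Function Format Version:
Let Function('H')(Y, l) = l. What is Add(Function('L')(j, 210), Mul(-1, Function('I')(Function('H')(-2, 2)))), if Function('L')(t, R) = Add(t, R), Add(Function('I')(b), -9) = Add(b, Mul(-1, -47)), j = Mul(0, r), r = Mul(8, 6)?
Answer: 152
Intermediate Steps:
r = 48
j = 0 (j = Mul(0, 48) = 0)
Function('I')(b) = Add(56, b) (Function('I')(b) = Add(9, Add(b, Mul(-1, -47))) = Add(9, Add(b, 47)) = Add(9, Add(47, b)) = Add(56, b))
Function('L')(t, R) = Add(R, t)
Add(Function('L')(j, 210), Mul(-1, Function('I')(Function('H')(-2, 2)))) = Add(Add(210, 0), Mul(-1, Add(56, 2))) = Add(210, Mul(-1, 58)) = Add(210, -58) = 152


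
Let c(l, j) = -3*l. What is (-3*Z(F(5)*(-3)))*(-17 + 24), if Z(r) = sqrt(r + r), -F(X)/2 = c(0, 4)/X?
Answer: 0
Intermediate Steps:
F(X) = 0 (F(X) = -2*(-3*0)/X = -0/X = -2*0 = 0)
Z(r) = sqrt(2)*sqrt(r) (Z(r) = sqrt(2*r) = sqrt(2)*sqrt(r))
(-3*Z(F(5)*(-3)))*(-17 + 24) = (-3*sqrt(2)*sqrt(0*(-3)))*(-17 + 24) = -3*sqrt(2)*sqrt(0)*7 = -3*sqrt(2)*0*7 = -3*0*7 = 0*7 = 0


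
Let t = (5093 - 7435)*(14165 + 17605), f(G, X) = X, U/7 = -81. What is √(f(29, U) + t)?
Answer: 3*I*√8267323 ≈ 8625.9*I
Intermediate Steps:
U = -567 (U = 7*(-81) = -567)
t = -74405340 (t = -2342*31770 = -74405340)
√(f(29, U) + t) = √(-567 - 74405340) = √(-74405907) = 3*I*√8267323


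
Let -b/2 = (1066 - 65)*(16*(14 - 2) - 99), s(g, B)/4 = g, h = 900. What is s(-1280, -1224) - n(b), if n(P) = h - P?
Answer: -192206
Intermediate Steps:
s(g, B) = 4*g
b = -186186 (b = -2*(1066 - 65)*(16*(14 - 2) - 99) = -2002*(16*12 - 99) = -2002*(192 - 99) = -2002*93 = -2*93093 = -186186)
n(P) = 900 - P
s(-1280, -1224) - n(b) = 4*(-1280) - (900 - 1*(-186186)) = -5120 - (900 + 186186) = -5120 - 1*187086 = -5120 - 187086 = -192206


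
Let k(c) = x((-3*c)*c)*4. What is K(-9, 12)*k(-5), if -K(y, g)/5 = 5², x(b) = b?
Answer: 37500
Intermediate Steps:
k(c) = -12*c² (k(c) = ((-3*c)*c)*4 = -3*c²*4 = -12*c²)
K(y, g) = -125 (K(y, g) = -5*5² = -5*25 = -125)
K(-9, 12)*k(-5) = -(-1500)*(-5)² = -(-1500)*25 = -125*(-300) = 37500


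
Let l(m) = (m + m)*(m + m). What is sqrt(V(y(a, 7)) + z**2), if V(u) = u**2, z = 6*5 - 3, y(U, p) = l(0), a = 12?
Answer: 27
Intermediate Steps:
l(m) = 4*m**2 (l(m) = (2*m)*(2*m) = 4*m**2)
y(U, p) = 0 (y(U, p) = 4*0**2 = 4*0 = 0)
z = 27 (z = 30 - 3 = 27)
sqrt(V(y(a, 7)) + z**2) = sqrt(0**2 + 27**2) = sqrt(0 + 729) = sqrt(729) = 27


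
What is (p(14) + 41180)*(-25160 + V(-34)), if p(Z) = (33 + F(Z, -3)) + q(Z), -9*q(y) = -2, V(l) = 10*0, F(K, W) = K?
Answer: -9335492200/9 ≈ -1.0373e+9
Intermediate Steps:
V(l) = 0
q(y) = 2/9 (q(y) = -1/9*(-2) = 2/9)
p(Z) = 299/9 + Z (p(Z) = (33 + Z) + 2/9 = 299/9 + Z)
(p(14) + 41180)*(-25160 + V(-34)) = ((299/9 + 14) + 41180)*(-25160 + 0) = (425/9 + 41180)*(-25160) = (371045/9)*(-25160) = -9335492200/9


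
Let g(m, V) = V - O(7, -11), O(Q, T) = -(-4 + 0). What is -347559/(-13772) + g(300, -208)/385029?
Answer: 133817374547/5302619388 ≈ 25.236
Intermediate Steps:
O(Q, T) = 4 (O(Q, T) = -1*(-4) = 4)
g(m, V) = -4 + V (g(m, V) = V - 1*4 = V - 4 = -4 + V)
-347559/(-13772) + g(300, -208)/385029 = -347559/(-13772) + (-4 - 208)/385029 = -347559*(-1/13772) - 212*1/385029 = 347559/13772 - 212/385029 = 133817374547/5302619388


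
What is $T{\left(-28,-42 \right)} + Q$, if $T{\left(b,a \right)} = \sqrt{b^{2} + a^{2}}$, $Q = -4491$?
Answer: $-4491 + 14 \sqrt{13} \approx -4440.5$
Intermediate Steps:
$T{\left(b,a \right)} = \sqrt{a^{2} + b^{2}}$
$T{\left(-28,-42 \right)} + Q = \sqrt{\left(-42\right)^{2} + \left(-28\right)^{2}} - 4491 = \sqrt{1764 + 784} - 4491 = \sqrt{2548} - 4491 = 14 \sqrt{13} - 4491 = -4491 + 14 \sqrt{13}$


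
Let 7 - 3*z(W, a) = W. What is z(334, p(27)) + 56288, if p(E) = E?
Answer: 56179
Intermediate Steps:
z(W, a) = 7/3 - W/3
z(334, p(27)) + 56288 = (7/3 - ⅓*334) + 56288 = (7/3 - 334/3) + 56288 = -109 + 56288 = 56179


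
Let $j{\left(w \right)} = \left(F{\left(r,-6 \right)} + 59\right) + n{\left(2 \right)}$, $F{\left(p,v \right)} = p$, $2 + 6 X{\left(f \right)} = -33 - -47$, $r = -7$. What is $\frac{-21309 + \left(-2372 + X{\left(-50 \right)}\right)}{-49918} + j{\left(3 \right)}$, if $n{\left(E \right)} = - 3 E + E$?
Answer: $\frac{2419743}{49918} \approx 48.474$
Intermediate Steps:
$X{\left(f \right)} = 2$ ($X{\left(f \right)} = - \frac{1}{3} + \frac{-33 - -47}{6} = - \frac{1}{3} + \frac{-33 + 47}{6} = - \frac{1}{3} + \frac{1}{6} \cdot 14 = - \frac{1}{3} + \frac{7}{3} = 2$)
$n{\left(E \right)} = - 2 E$
$j{\left(w \right)} = 48$ ($j{\left(w \right)} = \left(-7 + 59\right) - 4 = 52 - 4 = 48$)
$\frac{-21309 + \left(-2372 + X{\left(-50 \right)}\right)}{-49918} + j{\left(3 \right)} = \frac{-21309 + \left(-2372 + 2\right)}{-49918} + 48 = \left(-21309 - 2370\right) \left(- \frac{1}{49918}\right) + 48 = \left(-23679\right) \left(- \frac{1}{49918}\right) + 48 = \frac{23679}{49918} + 48 = \frac{2419743}{49918}$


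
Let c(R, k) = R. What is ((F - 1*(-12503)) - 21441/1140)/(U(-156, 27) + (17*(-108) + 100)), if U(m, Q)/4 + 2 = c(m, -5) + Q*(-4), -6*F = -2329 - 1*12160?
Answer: -16984889/3192000 ≈ -5.3211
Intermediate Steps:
F = 14489/6 (F = -(-2329 - 1*12160)/6 = -(-2329 - 12160)/6 = -⅙*(-14489) = 14489/6 ≈ 2414.8)
U(m, Q) = -8 - 16*Q + 4*m (U(m, Q) = -8 + 4*(m + Q*(-4)) = -8 + 4*(m - 4*Q) = -8 + (-16*Q + 4*m) = -8 - 16*Q + 4*m)
((F - 1*(-12503)) - 21441/1140)/(U(-156, 27) + (17*(-108) + 100)) = ((14489/6 - 1*(-12503)) - 21441/1140)/((-8 - 16*27 + 4*(-156)) + (17*(-108) + 100)) = ((14489/6 + 12503) - 21441*1/1140)/((-8 - 432 - 624) + (-1836 + 100)) = (89507/6 - 7147/380)/(-1064 - 1736) = (16984889/1140)/(-2800) = (16984889/1140)*(-1/2800) = -16984889/3192000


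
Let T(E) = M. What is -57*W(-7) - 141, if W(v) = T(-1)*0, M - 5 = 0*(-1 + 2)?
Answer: -141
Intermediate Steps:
M = 5 (M = 5 + 0*(-1 + 2) = 5 + 0*1 = 5 + 0 = 5)
T(E) = 5
W(v) = 0 (W(v) = 5*0 = 0)
-57*W(-7) - 141 = -57*0 - 141 = 0 - 141 = -141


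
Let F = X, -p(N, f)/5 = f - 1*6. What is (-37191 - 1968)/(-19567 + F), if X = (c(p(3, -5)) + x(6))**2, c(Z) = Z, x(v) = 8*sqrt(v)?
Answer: 5550273/2249426 + 151140*sqrt(6)/1124713 ≈ 2.7966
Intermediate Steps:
p(N, f) = 30 - 5*f (p(N, f) = -5*(f - 1*6) = -5*(f - 6) = -5*(-6 + f) = 30 - 5*f)
X = (55 + 8*sqrt(6))**2 (X = ((30 - 5*(-5)) + 8*sqrt(6))**2 = ((30 + 25) + 8*sqrt(6))**2 = (55 + 8*sqrt(6))**2 ≈ 5564.5)
F = 3409 + 880*sqrt(6) ≈ 5564.5
(-37191 - 1968)/(-19567 + F) = (-37191 - 1968)/(-19567 + (3409 + 880*sqrt(6))) = -39159/(-16158 + 880*sqrt(6))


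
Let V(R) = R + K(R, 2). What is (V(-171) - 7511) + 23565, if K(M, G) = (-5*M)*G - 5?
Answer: 17588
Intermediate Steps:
K(M, G) = -5 - 5*G*M (K(M, G) = -5*G*M - 5 = -5 - 5*G*M)
V(R) = -5 - 9*R (V(R) = R + (-5 - 5*2*R) = R + (-5 - 10*R) = -5 - 9*R)
(V(-171) - 7511) + 23565 = ((-5 - 9*(-171)) - 7511) + 23565 = ((-5 + 1539) - 7511) + 23565 = (1534 - 7511) + 23565 = -5977 + 23565 = 17588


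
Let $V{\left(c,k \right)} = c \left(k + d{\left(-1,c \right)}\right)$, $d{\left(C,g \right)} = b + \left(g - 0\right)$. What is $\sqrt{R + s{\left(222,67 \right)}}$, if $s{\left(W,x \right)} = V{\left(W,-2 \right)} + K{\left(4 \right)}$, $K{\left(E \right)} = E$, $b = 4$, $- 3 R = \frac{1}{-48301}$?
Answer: $\frac{\sqrt{1044216806913291}}{144903} \approx 223.01$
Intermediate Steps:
$R = \frac{1}{144903}$ ($R = - \frac{1}{3 \left(-48301\right)} = \left(- \frac{1}{3}\right) \left(- \frac{1}{48301}\right) = \frac{1}{144903} \approx 6.9012 \cdot 10^{-6}$)
$d{\left(C,g \right)} = 4 + g$ ($d{\left(C,g \right)} = 4 + \left(g - 0\right) = 4 + \left(g + 0\right) = 4 + g$)
$V{\left(c,k \right)} = c \left(4 + c + k\right)$ ($V{\left(c,k \right)} = c \left(k + \left(4 + c\right)\right) = c \left(4 + c + k\right)$)
$s{\left(W,x \right)} = 4 + W \left(2 + W\right)$ ($s{\left(W,x \right)} = W \left(4 + W - 2\right) + 4 = W \left(2 + W\right) + 4 = 4 + W \left(2 + W\right)$)
$\sqrt{R + s{\left(222,67 \right)}} = \sqrt{\frac{1}{144903} + \left(4 + 222 \left(2 + 222\right)\right)} = \sqrt{\frac{1}{144903} + \left(4 + 222 \cdot 224\right)} = \sqrt{\frac{1}{144903} + \left(4 + 49728\right)} = \sqrt{\frac{1}{144903} + 49732} = \sqrt{\frac{7206315997}{144903}} = \frac{\sqrt{1044216806913291}}{144903}$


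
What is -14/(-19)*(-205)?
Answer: -2870/19 ≈ -151.05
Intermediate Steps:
-14/(-19)*(-205) = -14*(-1/19)*(-205) = (14/19)*(-205) = -2870/19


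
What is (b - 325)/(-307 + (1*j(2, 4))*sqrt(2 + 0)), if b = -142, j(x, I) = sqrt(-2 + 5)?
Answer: 143369/94243 + 467*sqrt(6)/94243 ≈ 1.5334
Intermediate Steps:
j(x, I) = sqrt(3)
(b - 325)/(-307 + (1*j(2, 4))*sqrt(2 + 0)) = (-142 - 325)/(-307 + (1*sqrt(3))*sqrt(2 + 0)) = -467/(-307 + sqrt(3)*sqrt(2)) = -467/(-307 + sqrt(6))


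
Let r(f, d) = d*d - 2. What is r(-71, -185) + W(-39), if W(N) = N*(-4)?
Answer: 34379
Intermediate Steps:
W(N) = -4*N
r(f, d) = -2 + d² (r(f, d) = d² - 2 = -2 + d²)
r(-71, -185) + W(-39) = (-2 + (-185)²) - 4*(-39) = (-2 + 34225) + 156 = 34223 + 156 = 34379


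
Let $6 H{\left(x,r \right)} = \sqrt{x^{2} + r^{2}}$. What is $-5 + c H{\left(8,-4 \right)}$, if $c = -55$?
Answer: $-5 - \frac{110 \sqrt{5}}{3} \approx -86.989$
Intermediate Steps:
$H{\left(x,r \right)} = \frac{\sqrt{r^{2} + x^{2}}}{6}$ ($H{\left(x,r \right)} = \frac{\sqrt{x^{2} + r^{2}}}{6} = \frac{\sqrt{r^{2} + x^{2}}}{6}$)
$-5 + c H{\left(8,-4 \right)} = -5 - 55 \frac{\sqrt{\left(-4\right)^{2} + 8^{2}}}{6} = -5 - 55 \frac{\sqrt{16 + 64}}{6} = -5 - 55 \frac{\sqrt{80}}{6} = -5 - 55 \frac{4 \sqrt{5}}{6} = -5 - 55 \frac{2 \sqrt{5}}{3} = -5 - \frac{110 \sqrt{5}}{3}$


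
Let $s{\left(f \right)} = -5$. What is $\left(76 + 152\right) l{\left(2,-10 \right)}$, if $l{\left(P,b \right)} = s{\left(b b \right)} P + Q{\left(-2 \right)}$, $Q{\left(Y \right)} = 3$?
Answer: $-1596$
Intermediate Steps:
$l{\left(P,b \right)} = 3 - 5 P$ ($l{\left(P,b \right)} = - 5 P + 3 = 3 - 5 P$)
$\left(76 + 152\right) l{\left(2,-10 \right)} = \left(76 + 152\right) \left(3 - 10\right) = 228 \left(3 - 10\right) = 228 \left(-7\right) = -1596$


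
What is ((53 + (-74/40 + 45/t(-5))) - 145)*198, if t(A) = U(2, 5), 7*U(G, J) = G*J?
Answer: -123453/10 ≈ -12345.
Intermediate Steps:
U(G, J) = G*J/7 (U(G, J) = (G*J)/7 = G*J/7)
t(A) = 10/7 (t(A) = (⅐)*2*5 = 10/7)
((53 + (-74/40 + 45/t(-5))) - 145)*198 = ((53 + (-74/40 + 45/(10/7))) - 145)*198 = ((53 + (-74*1/40 + 45*(7/10))) - 145)*198 = ((53 + (-37/20 + 63/2)) - 145)*198 = ((53 + 593/20) - 145)*198 = (1653/20 - 145)*198 = -1247/20*198 = -123453/10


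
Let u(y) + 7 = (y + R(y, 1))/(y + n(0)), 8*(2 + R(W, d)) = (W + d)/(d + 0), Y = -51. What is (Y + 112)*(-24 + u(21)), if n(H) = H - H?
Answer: -51179/28 ≈ -1827.8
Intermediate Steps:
R(W, d) = -2 + (W + d)/(8*d) (R(W, d) = -2 + ((W + d)/(d + 0))/8 = -2 + ((W + d)/d)/8 = -2 + (W + d)/(8*d))
n(H) = 0
u(y) = -7 + (-15/8 + 9*y/8)/y (u(y) = -7 + (y + (⅛)*(y - 15*1)/1)/(y + 0) = -7 + (y + (⅛)*1*(y - 15))/y = -7 + (y + (⅛)*1*(-15 + y))/y = -7 + (y + (-15/8 + y/8))/y = -7 + (-15/8 + 9*y/8)/y)
(Y + 112)*(-24 + u(21)) = (-51 + 112)*(-24 + (⅛)*(-15 - 47*21)/21) = 61*(-24 + (⅛)*(1/21)*(-15 - 987)) = 61*(-24 + (⅛)*(1/21)*(-1002)) = 61*(-24 - 167/28) = 61*(-839/28) = -51179/28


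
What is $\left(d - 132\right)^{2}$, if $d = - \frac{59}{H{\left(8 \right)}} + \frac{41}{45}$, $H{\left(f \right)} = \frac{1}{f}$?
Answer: $\frac{736525321}{2025} \approx 3.6372 \cdot 10^{5}$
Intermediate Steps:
$d = - \frac{21199}{45}$ ($d = - \frac{59}{\frac{1}{8}} + \frac{41}{45} = - 59 \frac{1}{\frac{1}{8}} + 41 \cdot \frac{1}{45} = \left(-59\right) 8 + \frac{41}{45} = -472 + \frac{41}{45} = - \frac{21199}{45} \approx -471.09$)
$\left(d - 132\right)^{2} = \left(- \frac{21199}{45} - 132\right)^{2} = \left(- \frac{27139}{45}\right)^{2} = \frac{736525321}{2025}$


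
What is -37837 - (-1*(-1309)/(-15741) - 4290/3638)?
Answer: -98486008837/2602989 ≈ -37836.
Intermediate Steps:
-37837 - (-1*(-1309)/(-15741) - 4290/3638) = -37837 - (1309*(-1/15741) - 4290*1/3638) = -37837 - (-119/1431 - 2145/1819) = -37837 - 1*(-3285956/2602989) = -37837 + 3285956/2602989 = -98486008837/2602989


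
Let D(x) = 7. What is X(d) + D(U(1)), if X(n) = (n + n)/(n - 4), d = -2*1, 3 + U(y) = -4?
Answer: 23/3 ≈ 7.6667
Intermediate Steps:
U(y) = -7 (U(y) = -3 - 4 = -7)
d = -2
X(n) = 2*n/(-4 + n) (X(n) = (2*n)/(-4 + n) = 2*n/(-4 + n))
X(d) + D(U(1)) = 2*(-2)/(-4 - 2) + 7 = 2*(-2)/(-6) + 7 = 2*(-2)*(-⅙) + 7 = ⅔ + 7 = 23/3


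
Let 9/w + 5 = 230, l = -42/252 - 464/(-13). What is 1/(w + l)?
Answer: 1950/69353 ≈ 0.028117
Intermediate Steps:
l = 2771/78 (l = -42*1/252 - 464*(-1/13) = -⅙ + 464/13 = 2771/78 ≈ 35.526)
w = 1/25 (w = 9/(-5 + 230) = 9/225 = 9*(1/225) = 1/25 ≈ 0.040000)
1/(w + l) = 1/(1/25 + 2771/78) = 1/(69353/1950) = 1950/69353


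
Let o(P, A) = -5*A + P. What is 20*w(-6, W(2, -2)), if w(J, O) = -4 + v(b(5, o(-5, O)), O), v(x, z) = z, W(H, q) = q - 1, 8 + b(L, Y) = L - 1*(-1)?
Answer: -140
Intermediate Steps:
o(P, A) = P - 5*A
b(L, Y) = -7 + L (b(L, Y) = -8 + (L - 1*(-1)) = -8 + (L + 1) = -8 + (1 + L) = -7 + L)
W(H, q) = -1 + q
w(J, O) = -4 + O
20*w(-6, W(2, -2)) = 20*(-4 + (-1 - 2)) = 20*(-4 - 3) = 20*(-7) = -140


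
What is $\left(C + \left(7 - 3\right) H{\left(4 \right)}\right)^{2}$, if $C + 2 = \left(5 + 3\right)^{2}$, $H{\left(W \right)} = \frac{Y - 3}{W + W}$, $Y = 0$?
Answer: $\frac{14641}{4} \approx 3660.3$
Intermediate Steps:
$H{\left(W \right)} = - \frac{3}{2 W}$ ($H{\left(W \right)} = \frac{0 - 3}{W + W} = - \frac{3}{2 W}$)
$C = 62$ ($C = -2 + \left(5 + 3\right)^{2} = -2 + 8^{2} = -2 + 64 = 62$)
$\left(C + \left(7 - 3\right) H{\left(4 \right)}\right)^{2} = \left(62 + \left(7 - 3\right) \left(- \frac{3}{2 \cdot 4}\right)\right)^{2} = \left(62 + 4 \left(\left(- \frac{3}{2}\right) \frac{1}{4}\right)\right)^{2} = \left(62 + 4 \left(- \frac{3}{8}\right)\right)^{2} = \left(62 - \frac{3}{2}\right)^{2} = \left(\frac{121}{2}\right)^{2} = \frac{14641}{4}$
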